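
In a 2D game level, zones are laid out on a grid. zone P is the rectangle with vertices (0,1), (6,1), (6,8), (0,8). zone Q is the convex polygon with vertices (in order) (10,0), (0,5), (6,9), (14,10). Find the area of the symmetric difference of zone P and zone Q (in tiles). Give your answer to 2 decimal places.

|zone P| = 42, |zone Q| = 73, |zone P∩zone Q| = 20.25.
|zone P △ zone Q| = |zone P| + |zone Q| − 2·|zone P∩zone Q| = 42 + 73 − 40.5 = 74.50.

74.50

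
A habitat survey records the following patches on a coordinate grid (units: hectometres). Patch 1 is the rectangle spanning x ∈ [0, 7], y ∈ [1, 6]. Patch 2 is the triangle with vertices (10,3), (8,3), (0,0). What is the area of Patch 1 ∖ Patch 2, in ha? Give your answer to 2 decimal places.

|Patch 1| = 35, |Patch 1∩Patch 2| = 1.5042.
|Patch 1 ∖ Patch 2| = |Patch 1| − |Patch 1∩Patch 2| = 35 − 1.5042 = 33.50.

33.50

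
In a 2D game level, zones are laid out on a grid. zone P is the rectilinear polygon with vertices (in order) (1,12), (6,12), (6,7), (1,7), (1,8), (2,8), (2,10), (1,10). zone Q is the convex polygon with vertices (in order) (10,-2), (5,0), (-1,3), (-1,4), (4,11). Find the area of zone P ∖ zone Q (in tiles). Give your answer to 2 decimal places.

13.61

|zone P| = 23, |zone P∩zone Q| = 9.3923.
|zone P ∖ zone Q| = |zone P| − |zone P∩zone Q| = 23 − 9.3923 = 13.61.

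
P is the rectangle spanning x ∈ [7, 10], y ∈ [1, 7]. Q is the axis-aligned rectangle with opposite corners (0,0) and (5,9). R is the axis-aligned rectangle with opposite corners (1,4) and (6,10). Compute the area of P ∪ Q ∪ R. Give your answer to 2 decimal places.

By inclusion–exclusion:
Individual areas: |P| = 18, |Q| = 45, |R| = 30.
|P∩Q| = 0 (no overlap).
|P∩R| = 0 (no overlap).
|Q∩R|: x∈[1,5], y∈[4,9] → 4·5 = 20.
|P∩Q∩R| = 0.
|P ∪ Q ∪ R| = 93 − 20 + 0 = 73.00.

73.00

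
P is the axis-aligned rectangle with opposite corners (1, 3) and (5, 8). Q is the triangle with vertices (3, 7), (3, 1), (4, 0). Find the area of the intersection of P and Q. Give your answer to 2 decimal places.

The intersection is the polygon with vertices (3,3), (3,7), (3.571,3).
By the shoelace formula its area is 1.14.

1.14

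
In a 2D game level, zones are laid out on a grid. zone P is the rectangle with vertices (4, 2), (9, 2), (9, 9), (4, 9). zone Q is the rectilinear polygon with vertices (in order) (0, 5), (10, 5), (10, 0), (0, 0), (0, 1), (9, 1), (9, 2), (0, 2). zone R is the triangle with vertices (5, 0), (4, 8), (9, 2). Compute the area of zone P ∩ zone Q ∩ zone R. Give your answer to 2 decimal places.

9.56

The intersection is the polygon with vertices (4.75,2), (4.375,5), (6.5,5), (9,2).
By the shoelace formula its area is 9.56.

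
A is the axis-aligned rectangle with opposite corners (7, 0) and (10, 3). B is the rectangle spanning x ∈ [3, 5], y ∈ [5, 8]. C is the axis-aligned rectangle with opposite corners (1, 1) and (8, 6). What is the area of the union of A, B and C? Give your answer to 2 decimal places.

46.00

By inclusion–exclusion:
Individual areas: |A| = 9, |B| = 6, |C| = 35.
|A∩B| = 0 (no overlap).
|A∩C|: x∈[7,8], y∈[1,3] → 1·2 = 2.
|B∩C|: x∈[3,5], y∈[5,6] → 2·1 = 2.
|A∩B∩C| = 0.
|A ∪ B ∪ C| = 50 − 4 + 0 = 46.00.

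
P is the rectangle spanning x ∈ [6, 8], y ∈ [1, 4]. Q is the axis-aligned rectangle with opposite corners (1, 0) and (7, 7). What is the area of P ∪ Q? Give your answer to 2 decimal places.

45.00

By inclusion–exclusion:
Individual areas: |P| = 6, |Q| = 42.
|P∩Q|: x∈[6,7], y∈[1,4] → 1·3 = 3.
|P ∪ Q| = 48 − 3 = 45.00.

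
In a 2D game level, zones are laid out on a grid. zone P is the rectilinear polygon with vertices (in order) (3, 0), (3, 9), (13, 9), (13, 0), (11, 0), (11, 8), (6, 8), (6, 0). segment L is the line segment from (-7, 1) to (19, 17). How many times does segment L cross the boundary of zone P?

2

The segment meets the boundary at (6,9), (3,7.154).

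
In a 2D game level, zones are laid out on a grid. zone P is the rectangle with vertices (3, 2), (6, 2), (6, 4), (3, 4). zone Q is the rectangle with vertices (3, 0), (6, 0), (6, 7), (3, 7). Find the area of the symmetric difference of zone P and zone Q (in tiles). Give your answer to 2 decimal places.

|zone P∩zone Q|: x∈[3,6], y∈[2,4] → 3·2 = 6.
|zone P △ zone Q| = |zone P| + |zone Q| − 2·|zone P∩zone Q| = 6 + 21 − 12 = 15.00.

15.00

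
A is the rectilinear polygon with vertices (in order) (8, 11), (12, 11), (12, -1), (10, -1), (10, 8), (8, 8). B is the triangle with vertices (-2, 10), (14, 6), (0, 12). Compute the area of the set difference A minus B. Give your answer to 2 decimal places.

|A| = 30, |A∩B| = 1.4524.
|A ∖ B| = |A| − |A∩B| = 30 − 1.4524 = 28.55.

28.55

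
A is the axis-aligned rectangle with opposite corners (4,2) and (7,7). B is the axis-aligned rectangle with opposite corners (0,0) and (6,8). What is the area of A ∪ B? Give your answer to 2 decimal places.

53.00

By inclusion–exclusion:
Individual areas: |A| = 15, |B| = 48.
|A∩B|: x∈[4,6], y∈[2,7] → 2·5 = 10.
|A ∪ B| = 63 − 10 = 53.00.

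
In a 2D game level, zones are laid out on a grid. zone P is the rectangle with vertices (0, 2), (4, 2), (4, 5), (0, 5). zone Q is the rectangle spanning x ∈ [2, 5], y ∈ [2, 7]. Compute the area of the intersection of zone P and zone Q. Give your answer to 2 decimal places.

6.00

|zone P∩zone Q|: x∈[2,4], y∈[2,5] → 2·3 = 6.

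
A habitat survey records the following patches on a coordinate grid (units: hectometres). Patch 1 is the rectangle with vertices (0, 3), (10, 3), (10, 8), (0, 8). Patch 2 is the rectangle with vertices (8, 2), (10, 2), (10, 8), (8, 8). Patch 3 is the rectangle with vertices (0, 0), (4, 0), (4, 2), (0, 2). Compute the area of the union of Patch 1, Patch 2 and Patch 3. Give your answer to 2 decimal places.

By inclusion–exclusion:
Individual areas: |Patch 1| = 50, |Patch 2| = 12, |Patch 3| = 8.
|Patch 1∩Patch 2|: x∈[8,10], y∈[3,8] → 2·5 = 10.
|Patch 1∩Patch 3| = 0 (no overlap).
|Patch 2∩Patch 3| = 0 (no overlap).
|Patch 1∩Patch 2∩Patch 3| = 0.
|Patch 1 ∪ Patch 2 ∪ Patch 3| = 70 − 10 + 0 = 60.00.

60.00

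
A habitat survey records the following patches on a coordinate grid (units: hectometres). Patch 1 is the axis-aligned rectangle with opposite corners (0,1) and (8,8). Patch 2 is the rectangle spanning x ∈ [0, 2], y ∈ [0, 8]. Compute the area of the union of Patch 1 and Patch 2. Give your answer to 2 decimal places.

58.00

By inclusion–exclusion:
Individual areas: |Patch 1| = 56, |Patch 2| = 16.
|Patch 1∩Patch 2|: x∈[0,2], y∈[1,8] → 2·7 = 14.
|Patch 1 ∪ Patch 2| = 72 − 14 = 58.00.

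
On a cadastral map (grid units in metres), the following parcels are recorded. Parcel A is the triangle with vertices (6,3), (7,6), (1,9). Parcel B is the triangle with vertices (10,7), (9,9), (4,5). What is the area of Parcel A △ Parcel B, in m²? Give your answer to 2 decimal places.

14.83

|Parcel A| = 10.5, |Parcel B| = 7, |Parcel A∩Parcel B| = 1.334.
|Parcel A △ Parcel B| = |Parcel A| + |Parcel B| − 2·|Parcel A∩Parcel B| = 10.5 + 7 − 2.668 = 14.83.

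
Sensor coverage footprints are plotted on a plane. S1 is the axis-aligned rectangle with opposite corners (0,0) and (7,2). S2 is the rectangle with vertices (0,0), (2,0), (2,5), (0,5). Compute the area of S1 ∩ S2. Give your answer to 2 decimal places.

|S1∩S2|: x∈[0,2], y∈[0,2] → 2·2 = 4.

4.00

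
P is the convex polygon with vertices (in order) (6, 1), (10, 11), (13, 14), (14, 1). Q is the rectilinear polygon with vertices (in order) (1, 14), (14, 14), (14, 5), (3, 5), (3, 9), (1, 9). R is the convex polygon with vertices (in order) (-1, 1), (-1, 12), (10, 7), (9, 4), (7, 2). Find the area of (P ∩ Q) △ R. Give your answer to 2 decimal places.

|P ∩ Q| = 32.8154.
|(P ∩ Q) ∩ R| = 3.8256.
|(P ∩ Q) △ R| = 32.8154 + 81 − 7.6513 = 106.16.

106.16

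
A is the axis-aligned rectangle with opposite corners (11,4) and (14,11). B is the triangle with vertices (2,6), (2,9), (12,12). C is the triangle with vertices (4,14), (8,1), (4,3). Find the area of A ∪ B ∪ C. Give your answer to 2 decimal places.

54.72

By inclusion–exclusion:
Individual areas: |A| = 21, |B| = 15, |C| = 22.
|A∩B| = 0.
|A∩C| = 0.
|B∩C| = 3.2784.
|A∩B∩C| = 0.
|A ∪ B ∪ C| = 58 − 3.2784 + 0 = 54.72.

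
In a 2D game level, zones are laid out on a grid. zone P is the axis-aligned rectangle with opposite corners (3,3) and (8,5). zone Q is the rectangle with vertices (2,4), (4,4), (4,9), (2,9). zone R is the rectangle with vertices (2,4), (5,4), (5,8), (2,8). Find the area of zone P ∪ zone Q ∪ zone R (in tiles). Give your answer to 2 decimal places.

22.00

By inclusion–exclusion:
Individual areas: |zone P| = 10, |zone Q| = 10, |zone R| = 12.
|zone P∩zone Q|: x∈[3,4], y∈[4,5] → 1·1 = 1.
|zone P∩zone R|: x∈[3,5], y∈[4,5] → 2·1 = 2.
|zone Q∩zone R|: x∈[2,4], y∈[4,8] → 2·4 = 8.
|zone P∩zone Q∩zone R| = 1.
|zone P ∪ zone Q ∪ zone R| = 32 − 11 + 1 = 22.00.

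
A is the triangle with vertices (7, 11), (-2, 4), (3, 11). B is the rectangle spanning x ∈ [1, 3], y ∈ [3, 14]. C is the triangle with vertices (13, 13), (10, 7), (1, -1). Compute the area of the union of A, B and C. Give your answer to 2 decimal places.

By inclusion–exclusion:
Individual areas: |A| = 14, |B| = 22, |C| = 15.
|A∩B| = 4.9778.
|A∩C| = 0.
|B∩C| = 0.
|A∩B∩C| = 0.
|A ∪ B ∪ C| = 51 − 4.9778 + 0 = 46.02.

46.02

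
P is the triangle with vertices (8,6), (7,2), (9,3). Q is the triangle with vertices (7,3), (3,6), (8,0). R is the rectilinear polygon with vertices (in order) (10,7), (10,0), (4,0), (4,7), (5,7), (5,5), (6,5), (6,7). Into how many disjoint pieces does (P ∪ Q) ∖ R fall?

(P ∪ Q) ∖ R is a single connected region.

1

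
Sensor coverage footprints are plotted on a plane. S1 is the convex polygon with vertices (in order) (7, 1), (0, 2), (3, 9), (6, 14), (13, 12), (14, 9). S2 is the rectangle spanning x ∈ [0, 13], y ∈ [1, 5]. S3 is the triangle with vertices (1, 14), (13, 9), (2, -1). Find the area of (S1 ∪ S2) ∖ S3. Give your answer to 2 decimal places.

59.57

|S1 ∪ S2| = 129.4286.
|(S1 ∪ S2) ∩ S3| = 69.8622.
|(S1 ∪ S2) ∖ S3| = 129.4286 − 69.8622 = 59.57.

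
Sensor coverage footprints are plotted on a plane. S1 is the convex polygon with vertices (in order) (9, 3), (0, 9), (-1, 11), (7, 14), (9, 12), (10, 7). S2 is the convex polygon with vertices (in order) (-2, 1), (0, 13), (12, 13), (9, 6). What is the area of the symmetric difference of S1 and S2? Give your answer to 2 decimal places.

|S1| = 66.5, |S2| = 103, |S1∩S2| = 58.1855.
|S1 △ S2| = |S1| + |S2| − 2·|S1∩S2| = 66.5 + 103 − 116.371 = 53.13.

53.13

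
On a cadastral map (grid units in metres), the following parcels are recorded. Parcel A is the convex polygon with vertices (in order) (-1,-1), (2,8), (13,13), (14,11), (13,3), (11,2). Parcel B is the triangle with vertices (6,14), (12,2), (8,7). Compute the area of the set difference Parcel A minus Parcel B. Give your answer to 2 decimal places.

112.37

|Parcel A| = 120, |Parcel A∩Parcel B| = 7.6274.
|Parcel A ∖ Parcel B| = |Parcel A| − |Parcel A∩Parcel B| = 120 − 7.6274 = 112.37.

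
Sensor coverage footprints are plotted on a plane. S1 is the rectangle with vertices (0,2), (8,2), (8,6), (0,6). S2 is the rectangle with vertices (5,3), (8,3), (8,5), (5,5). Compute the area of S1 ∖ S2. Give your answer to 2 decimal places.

26.00

|S1∩S2|: x∈[5,8], y∈[3,5] → 3·2 = 6.
|S1| = 32.
|S1 ∖ S2| = |S1| − |S1∩S2| = 32 − 6 = 26.00.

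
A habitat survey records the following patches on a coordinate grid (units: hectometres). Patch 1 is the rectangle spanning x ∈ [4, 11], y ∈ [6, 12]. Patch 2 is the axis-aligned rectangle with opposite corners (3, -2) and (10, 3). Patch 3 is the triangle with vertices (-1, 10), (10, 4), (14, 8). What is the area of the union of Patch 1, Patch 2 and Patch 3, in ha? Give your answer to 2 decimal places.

92.42

By inclusion–exclusion:
Individual areas: |Patch 1| = 42, |Patch 2| = 35, |Patch 3| = 34.
|Patch 1∩Patch 2| = 0 (no overlap).
|Patch 1∩Patch 3| = 18.5818.
|Patch 2∩Patch 3| = 0.
|Patch 1∩Patch 2∩Patch 3| = 0.
|Patch 1 ∪ Patch 2 ∪ Patch 3| = 111 − 18.5818 + 0 = 92.42.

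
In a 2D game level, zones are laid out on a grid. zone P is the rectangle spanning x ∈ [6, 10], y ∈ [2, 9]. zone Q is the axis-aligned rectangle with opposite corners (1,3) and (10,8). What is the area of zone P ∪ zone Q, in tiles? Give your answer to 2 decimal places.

53.00

By inclusion–exclusion:
Individual areas: |zone P| = 28, |zone Q| = 45.
|zone P∩zone Q|: x∈[6,10], y∈[3,8] → 4·5 = 20.
|zone P ∪ zone Q| = 73 − 20 = 53.00.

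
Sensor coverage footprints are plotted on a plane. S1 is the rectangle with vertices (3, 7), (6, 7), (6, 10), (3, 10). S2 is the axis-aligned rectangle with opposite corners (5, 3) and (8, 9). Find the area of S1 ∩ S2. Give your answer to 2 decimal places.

2.00

|S1∩S2|: x∈[5,6], y∈[7,9] → 1·2 = 2.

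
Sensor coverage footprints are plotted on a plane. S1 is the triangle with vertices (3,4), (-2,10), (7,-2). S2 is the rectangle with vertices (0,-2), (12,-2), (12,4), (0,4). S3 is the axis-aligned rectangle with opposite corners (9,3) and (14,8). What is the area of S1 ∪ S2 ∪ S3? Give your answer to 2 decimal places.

95.50

By inclusion–exclusion:
Individual areas: |S1| = 3, |S2| = 72, |S3| = 25.
|S1∩S2| = 1.5.
|S1∩S3| = 0.
|S2∩S3|: x∈[9,12], y∈[3,4] → 3·1 = 3.
|S1∩S2∩S3| = 0.
|S1 ∪ S2 ∪ S3| = 100 − 4.5 + 0 = 95.50.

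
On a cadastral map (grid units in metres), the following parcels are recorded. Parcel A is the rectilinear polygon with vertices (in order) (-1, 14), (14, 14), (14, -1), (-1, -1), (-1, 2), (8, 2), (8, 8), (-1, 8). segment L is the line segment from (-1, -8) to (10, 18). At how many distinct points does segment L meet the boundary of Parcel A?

4

The segment meets the boundary at (8.308,14), (3.231,2), (1.962,-1), (5.769,8).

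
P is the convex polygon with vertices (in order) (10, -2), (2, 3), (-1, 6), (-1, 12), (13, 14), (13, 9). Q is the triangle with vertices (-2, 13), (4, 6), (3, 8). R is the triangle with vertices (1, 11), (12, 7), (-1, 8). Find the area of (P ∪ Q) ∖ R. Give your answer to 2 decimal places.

133.58

|P ∪ Q| = 154.0833.
|(P ∪ Q) ∩ R| = 20.5.
|(P ∪ Q) ∖ R| = 154.0833 − 20.5 = 133.58.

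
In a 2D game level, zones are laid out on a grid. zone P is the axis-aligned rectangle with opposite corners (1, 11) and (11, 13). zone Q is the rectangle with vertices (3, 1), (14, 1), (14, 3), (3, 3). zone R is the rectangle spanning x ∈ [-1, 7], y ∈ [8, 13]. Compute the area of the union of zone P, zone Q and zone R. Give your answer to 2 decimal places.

70.00

By inclusion–exclusion:
Individual areas: |zone P| = 20, |zone Q| = 22, |zone R| = 40.
|zone P∩zone Q| = 0 (no overlap).
|zone P∩zone R|: x∈[1,7], y∈[11,13] → 6·2 = 12.
|zone Q∩zone R| = 0 (no overlap).
|zone P∩zone Q∩zone R| = 0.
|zone P ∪ zone Q ∪ zone R| = 82 − 12 + 0 = 70.00.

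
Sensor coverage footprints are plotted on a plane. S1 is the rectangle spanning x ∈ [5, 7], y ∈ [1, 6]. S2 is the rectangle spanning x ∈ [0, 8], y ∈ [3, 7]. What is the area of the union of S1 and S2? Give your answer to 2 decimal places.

36.00

By inclusion–exclusion:
Individual areas: |S1| = 10, |S2| = 32.
|S1∩S2|: x∈[5,7], y∈[3,6] → 2·3 = 6.
|S1 ∪ S2| = 42 − 6 = 36.00.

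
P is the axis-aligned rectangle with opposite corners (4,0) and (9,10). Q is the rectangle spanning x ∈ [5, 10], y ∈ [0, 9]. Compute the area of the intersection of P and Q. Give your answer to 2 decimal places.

|P∩Q|: x∈[5,9], y∈[0,9] → 4·9 = 36.

36.00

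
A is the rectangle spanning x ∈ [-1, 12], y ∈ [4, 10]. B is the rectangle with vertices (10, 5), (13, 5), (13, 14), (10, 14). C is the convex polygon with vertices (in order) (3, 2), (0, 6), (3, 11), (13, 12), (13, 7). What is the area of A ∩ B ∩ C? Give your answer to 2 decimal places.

8.00

The intersection is the polygon with vertices (12,6.5), (10,5.5), (10,10), (12,10).
By the shoelace formula its area is 8.00.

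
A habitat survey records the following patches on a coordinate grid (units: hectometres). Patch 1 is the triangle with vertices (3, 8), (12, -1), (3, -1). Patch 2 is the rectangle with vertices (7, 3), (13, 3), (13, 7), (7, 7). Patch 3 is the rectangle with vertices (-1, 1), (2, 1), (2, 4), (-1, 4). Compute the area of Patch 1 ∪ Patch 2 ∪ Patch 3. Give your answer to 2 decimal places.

By inclusion–exclusion:
Individual areas: |Patch 1| = 40.5, |Patch 2| = 24, |Patch 3| = 9.
|Patch 1∩Patch 2| = 0.5.
|Patch 1∩Patch 3| = 0.
|Patch 2∩Patch 3| = 0 (no overlap).
|Patch 1∩Patch 2∩Patch 3| = 0.
|Patch 1 ∪ Patch 2 ∪ Patch 3| = 73.5 − 0.5 + 0 = 73.00.

73.00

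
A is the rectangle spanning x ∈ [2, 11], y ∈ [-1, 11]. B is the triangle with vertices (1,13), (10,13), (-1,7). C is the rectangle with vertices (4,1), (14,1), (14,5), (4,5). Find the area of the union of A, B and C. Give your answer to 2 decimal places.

By inclusion–exclusion:
Individual areas: |A| = 108, |B| = 27, |C| = 40.
|A∩B| = 5.1212.
|A∩C|: x∈[4,11], y∈[1,5] → 7·4 = 28.
|B∩C| = 0.
|A∩B∩C| = 0.
|A ∪ B ∪ C| = 175 − 33.1212 + 0 = 141.88.

141.88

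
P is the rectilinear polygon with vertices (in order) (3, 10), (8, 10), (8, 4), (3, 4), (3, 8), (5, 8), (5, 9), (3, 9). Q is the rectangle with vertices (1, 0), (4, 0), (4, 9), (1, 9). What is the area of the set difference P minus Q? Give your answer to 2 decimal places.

24.00

|P| = 28, |P∩Q| = 4.
|P ∖ Q| = |P| − |P∩Q| = 28 − 4 = 24.00.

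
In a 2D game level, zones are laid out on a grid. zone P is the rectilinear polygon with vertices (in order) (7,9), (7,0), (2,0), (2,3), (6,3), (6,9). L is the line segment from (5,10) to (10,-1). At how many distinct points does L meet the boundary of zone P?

The segment meets the boundary at (7,5.6), (6,7.8).

2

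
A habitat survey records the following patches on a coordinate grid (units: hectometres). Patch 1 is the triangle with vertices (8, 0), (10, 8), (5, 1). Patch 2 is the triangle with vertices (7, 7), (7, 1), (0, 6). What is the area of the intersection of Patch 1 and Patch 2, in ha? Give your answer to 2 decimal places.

1.85

The intersection is the polygon with vertices (7,3.8), (7,1), (5.676,1.946).
By the shoelace formula its area is 1.85.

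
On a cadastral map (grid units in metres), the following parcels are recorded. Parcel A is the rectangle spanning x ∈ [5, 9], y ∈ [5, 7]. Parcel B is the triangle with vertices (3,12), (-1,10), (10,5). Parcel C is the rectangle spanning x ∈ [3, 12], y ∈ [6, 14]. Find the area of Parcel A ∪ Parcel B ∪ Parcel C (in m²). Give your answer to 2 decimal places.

83.91

By inclusion–exclusion:
Individual areas: |Parcel A| = 8, |Parcel B| = 21, |Parcel C| = 72.
|Parcel A∩Parcel B| = 2.1273.
|Parcel A∩Parcel C|: x∈[5,9], y∈[6,7] → 4·1 = 4.
|Parcel B∩Parcel C| = 12.7636.
|Parcel A∩Parcel B∩Parcel C| = 1.8.
|Parcel A ∪ Parcel B ∪ Parcel C| = 101 − 18.8909 + 1.8 = 83.91.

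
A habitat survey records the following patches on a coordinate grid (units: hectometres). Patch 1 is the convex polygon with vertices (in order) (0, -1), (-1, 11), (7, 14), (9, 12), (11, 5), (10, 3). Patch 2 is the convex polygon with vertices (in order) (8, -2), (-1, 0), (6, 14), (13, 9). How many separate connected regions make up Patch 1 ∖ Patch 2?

Patch 1 ∖ Patch 2 splits into 3 disjoint pieces (area 0.5118, area 32.9093, area 1.095).

3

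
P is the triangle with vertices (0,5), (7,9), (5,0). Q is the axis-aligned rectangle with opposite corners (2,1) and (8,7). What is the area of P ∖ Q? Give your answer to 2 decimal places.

|P| = 27.5, |P∩Q| = 20.6905.
|P ∖ Q| = |P| − |P∩Q| = 27.5 − 20.6905 = 6.81.

6.81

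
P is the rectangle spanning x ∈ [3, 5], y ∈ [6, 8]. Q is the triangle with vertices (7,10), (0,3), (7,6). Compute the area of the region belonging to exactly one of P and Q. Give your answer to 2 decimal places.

|P| = 4, |Q| = 14, |P∩Q| = 2.
|P △ Q| = |P| + |Q| − 2·|P∩Q| = 4 + 14 − 4 = 14.00.

14.00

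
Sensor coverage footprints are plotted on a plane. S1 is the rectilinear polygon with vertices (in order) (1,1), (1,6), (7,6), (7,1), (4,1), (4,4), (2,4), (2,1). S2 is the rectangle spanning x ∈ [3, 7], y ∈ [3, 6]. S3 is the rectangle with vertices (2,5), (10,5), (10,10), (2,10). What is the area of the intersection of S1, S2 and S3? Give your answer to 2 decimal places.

4.00

The intersection is the polygon with vertices (7,5), (3,5), (3,6), (7,6).
By the shoelace formula its area is 4.00.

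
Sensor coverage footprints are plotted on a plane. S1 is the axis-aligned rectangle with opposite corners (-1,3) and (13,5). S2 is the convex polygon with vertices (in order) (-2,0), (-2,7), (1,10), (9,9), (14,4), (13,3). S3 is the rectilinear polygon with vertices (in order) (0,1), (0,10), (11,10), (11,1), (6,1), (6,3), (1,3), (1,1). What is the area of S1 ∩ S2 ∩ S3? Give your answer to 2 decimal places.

22.00

The intersection is the polygon with vertices (6,3), (1,3), (0,3), (0,5), (11,5), (11,3).
By the shoelace formula its area is 22.00.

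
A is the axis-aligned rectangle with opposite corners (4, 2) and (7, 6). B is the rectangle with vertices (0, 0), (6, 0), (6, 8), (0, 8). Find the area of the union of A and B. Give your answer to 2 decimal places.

By inclusion–exclusion:
Individual areas: |A| = 12, |B| = 48.
|A∩B|: x∈[4,6], y∈[2,6] → 2·4 = 8.
|A ∪ B| = 60 − 8 = 52.00.

52.00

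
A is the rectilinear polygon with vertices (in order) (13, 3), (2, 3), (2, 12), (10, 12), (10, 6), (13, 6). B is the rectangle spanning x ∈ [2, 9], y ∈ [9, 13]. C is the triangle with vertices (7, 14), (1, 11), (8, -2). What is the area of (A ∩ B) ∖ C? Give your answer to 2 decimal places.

|A ∩ B| = 21.
|(A ∩ B) ∩ C| = 15.4008.
|(A ∩ B) ∖ C| = 21 − 15.4008 = 5.60.

5.60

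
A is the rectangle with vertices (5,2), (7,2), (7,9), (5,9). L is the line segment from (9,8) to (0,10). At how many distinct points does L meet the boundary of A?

2

The segment meets the boundary at (5,8.889), (7,8.444).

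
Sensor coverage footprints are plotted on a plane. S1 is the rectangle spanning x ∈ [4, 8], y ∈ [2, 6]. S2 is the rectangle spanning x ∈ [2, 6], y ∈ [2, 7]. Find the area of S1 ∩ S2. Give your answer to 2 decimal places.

|S1∩S2|: x∈[4,6], y∈[2,6] → 2·4 = 8.

8.00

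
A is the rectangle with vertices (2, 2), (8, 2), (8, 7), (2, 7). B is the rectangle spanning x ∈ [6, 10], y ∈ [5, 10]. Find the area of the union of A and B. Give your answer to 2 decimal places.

46.00

By inclusion–exclusion:
Individual areas: |A| = 30, |B| = 20.
|A∩B|: x∈[6,8], y∈[5,7] → 2·2 = 4.
|A ∪ B| = 50 − 4 = 46.00.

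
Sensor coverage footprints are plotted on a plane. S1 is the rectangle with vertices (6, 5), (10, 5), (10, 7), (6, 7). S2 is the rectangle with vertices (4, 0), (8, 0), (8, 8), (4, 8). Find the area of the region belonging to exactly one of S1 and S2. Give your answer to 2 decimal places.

32.00

|S1∩S2|: x∈[6,8], y∈[5,7] → 2·2 = 4.
|S1 △ S2| = |S1| + |S2| − 2·|S1∩S2| = 8 + 32 − 8 = 32.00.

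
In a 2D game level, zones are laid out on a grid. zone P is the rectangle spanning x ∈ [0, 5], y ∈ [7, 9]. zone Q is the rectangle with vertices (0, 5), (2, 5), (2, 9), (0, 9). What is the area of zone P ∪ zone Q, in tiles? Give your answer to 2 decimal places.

14.00

By inclusion–exclusion:
Individual areas: |zone P| = 10, |zone Q| = 8.
|zone P∩zone Q|: x∈[0,2], y∈[7,9] → 2·2 = 4.
|zone P ∪ zone Q| = 18 − 4 = 14.00.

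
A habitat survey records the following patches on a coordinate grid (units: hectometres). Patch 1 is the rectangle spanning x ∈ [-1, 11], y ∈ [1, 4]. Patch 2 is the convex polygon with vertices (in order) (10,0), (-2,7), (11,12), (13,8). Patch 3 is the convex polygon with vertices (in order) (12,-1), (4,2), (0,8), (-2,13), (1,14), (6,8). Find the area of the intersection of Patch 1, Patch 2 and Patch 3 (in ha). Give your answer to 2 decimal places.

11.82

The intersection is the polygon with vertices (10.375,1), (8.286,1), (3.143,4), (8.667,4), (10.48,1.28).
By the shoelace formula its area is 11.82.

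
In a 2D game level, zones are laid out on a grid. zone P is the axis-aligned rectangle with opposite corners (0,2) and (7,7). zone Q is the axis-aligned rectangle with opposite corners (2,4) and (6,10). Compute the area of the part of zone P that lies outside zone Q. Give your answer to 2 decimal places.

23.00

|zone P∩zone Q|: x∈[2,6], y∈[4,7] → 4·3 = 12.
|zone P| = 35.
|zone P ∖ zone Q| = |zone P| − |zone P∩zone Q| = 35 − 12 = 23.00.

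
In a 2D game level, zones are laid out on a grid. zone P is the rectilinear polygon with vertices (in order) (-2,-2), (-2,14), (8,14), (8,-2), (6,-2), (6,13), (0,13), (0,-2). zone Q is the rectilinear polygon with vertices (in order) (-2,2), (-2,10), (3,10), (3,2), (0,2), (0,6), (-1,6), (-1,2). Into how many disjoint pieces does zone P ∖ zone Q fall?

zone P ∖ zone Q splits into 2 disjoint pieces (area 12, area 46).

2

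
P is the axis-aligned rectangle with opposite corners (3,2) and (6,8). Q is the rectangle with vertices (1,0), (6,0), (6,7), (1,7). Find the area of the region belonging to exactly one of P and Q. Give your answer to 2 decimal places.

|P∩Q|: x∈[3,6], y∈[2,7] → 3·5 = 15.
|P △ Q| = |P| + |Q| − 2·|P∩Q| = 18 + 35 − 30 = 23.00.

23.00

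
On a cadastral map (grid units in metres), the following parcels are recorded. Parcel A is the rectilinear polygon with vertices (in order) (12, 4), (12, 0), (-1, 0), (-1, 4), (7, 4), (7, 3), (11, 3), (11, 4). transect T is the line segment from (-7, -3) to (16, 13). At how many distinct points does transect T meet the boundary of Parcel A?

2

The segment meets the boundary at (3.062,4), (-1,1.174).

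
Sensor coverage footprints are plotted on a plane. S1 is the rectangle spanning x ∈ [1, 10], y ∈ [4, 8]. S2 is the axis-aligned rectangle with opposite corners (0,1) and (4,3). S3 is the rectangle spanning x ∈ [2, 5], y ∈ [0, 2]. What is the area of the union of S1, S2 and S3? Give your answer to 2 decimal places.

48.00

By inclusion–exclusion:
Individual areas: |S1| = 36, |S2| = 8, |S3| = 6.
|S1∩S2| = 0 (no overlap).
|S1∩S3| = 0 (no overlap).
|S2∩S3|: x∈[2,4], y∈[1,2] → 2·1 = 2.
|S1∩S2∩S3| = 0.
|S1 ∪ S2 ∪ S3| = 50 − 2 + 0 = 48.00.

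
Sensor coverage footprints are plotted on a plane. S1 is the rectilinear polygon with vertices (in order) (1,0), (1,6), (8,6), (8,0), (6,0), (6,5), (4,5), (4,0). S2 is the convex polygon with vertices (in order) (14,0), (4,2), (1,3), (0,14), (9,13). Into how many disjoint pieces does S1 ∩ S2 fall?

S1 ∩ S2 is a single connected region.

1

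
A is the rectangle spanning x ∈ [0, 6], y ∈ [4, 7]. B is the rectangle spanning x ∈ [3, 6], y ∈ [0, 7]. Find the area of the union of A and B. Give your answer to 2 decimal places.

30.00

By inclusion–exclusion:
Individual areas: |A| = 18, |B| = 21.
|A∩B|: x∈[3,6], y∈[4,7] → 3·3 = 9.
|A ∪ B| = 39 − 9 = 30.00.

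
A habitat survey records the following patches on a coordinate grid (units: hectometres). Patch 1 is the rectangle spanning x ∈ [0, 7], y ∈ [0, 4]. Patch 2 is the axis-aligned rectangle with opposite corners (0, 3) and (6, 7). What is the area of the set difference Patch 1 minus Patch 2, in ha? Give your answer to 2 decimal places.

22.00

|Patch 1∩Patch 2|: x∈[0,6], y∈[3,4] → 6·1 = 6.
|Patch 1| = 28.
|Patch 1 ∖ Patch 2| = |Patch 1| − |Patch 1∩Patch 2| = 28 − 6 = 22.00.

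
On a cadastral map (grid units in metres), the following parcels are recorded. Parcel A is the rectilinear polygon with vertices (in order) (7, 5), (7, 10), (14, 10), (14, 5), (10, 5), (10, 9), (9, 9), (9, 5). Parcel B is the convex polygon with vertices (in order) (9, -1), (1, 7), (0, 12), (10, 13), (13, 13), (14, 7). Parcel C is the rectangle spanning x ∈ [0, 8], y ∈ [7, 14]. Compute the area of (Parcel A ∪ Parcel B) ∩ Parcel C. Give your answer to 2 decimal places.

The region (Parcel A ∪ Parcel B) ∩ Parcel C is the polygon with vertices (0,12), (8,12.8), (8,7), (1,7).
By the shoelace formula its area is 40.70.

40.70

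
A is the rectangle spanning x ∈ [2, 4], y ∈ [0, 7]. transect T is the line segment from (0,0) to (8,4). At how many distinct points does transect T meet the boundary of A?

2

The segment meets the boundary at (4,2), (2,1).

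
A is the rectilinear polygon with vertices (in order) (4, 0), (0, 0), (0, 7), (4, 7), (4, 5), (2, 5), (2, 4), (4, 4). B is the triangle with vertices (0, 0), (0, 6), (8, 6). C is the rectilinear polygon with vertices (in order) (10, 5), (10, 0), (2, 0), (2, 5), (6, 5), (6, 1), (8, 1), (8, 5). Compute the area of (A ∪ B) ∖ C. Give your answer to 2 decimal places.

21.50

|A ∪ B| = 34.
|(A ∪ B) ∩ C| = 12.5.
|(A ∪ B) ∖ C| = 34 − 12.5 = 21.50.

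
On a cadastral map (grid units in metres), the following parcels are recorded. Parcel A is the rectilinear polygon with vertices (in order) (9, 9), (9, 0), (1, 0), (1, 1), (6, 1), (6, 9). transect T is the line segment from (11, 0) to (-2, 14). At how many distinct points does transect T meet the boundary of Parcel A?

2

The segment meets the boundary at (9,2.154), (6,5.385).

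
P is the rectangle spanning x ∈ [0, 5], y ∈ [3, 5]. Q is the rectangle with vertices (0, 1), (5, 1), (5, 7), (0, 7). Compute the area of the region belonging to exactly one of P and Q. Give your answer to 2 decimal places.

|P∩Q|: x∈[0,5], y∈[3,5] → 5·2 = 10.
|P △ Q| = |P| + |Q| − 2·|P∩Q| = 10 + 30 − 20 = 20.00.

20.00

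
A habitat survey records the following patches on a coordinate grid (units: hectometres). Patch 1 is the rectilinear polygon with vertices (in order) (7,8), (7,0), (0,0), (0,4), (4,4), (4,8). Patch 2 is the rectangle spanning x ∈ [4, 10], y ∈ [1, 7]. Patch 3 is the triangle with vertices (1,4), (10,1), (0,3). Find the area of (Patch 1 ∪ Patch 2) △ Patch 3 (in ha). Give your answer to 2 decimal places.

|Patch 1 ∪ Patch 2| = 58.
|(Patch 1 ∪ Patch 2) ∩ Patch 3| = 6.
|(Patch 1 ∪ Patch 2) △ Patch 3| = 58 + 6 − 12 = 52.00.

52.00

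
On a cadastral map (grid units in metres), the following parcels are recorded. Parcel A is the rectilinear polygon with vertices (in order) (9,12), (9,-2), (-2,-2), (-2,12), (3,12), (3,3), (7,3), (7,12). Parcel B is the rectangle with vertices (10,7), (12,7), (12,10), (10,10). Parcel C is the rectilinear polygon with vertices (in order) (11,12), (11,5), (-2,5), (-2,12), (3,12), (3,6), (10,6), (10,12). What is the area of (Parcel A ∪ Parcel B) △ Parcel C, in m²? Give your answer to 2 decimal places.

93.00

|Parcel A ∪ Parcel B| = 124.
|(Parcel A ∪ Parcel B) ∩ Parcel C| = 40.
|(Parcel A ∪ Parcel B) △ Parcel C| = 124 + 49 − 80 = 93.00.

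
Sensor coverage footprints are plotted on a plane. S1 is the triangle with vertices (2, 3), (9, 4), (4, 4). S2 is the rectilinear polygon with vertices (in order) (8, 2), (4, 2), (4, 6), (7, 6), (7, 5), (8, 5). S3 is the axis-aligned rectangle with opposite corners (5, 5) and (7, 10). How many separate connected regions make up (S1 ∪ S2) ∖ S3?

(S1 ∪ S2) ∖ S3 is a single connected region.

1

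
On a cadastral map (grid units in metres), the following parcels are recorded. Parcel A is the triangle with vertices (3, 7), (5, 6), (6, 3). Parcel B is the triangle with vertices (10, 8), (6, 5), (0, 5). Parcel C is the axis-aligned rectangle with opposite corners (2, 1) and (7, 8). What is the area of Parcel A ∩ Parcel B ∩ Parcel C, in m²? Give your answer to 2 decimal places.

1.28

The intersection is the polygon with vertices (5.333,5), (4.5,5), (3.674,6.102), (4.375,6.312), (5,6).
By the shoelace formula its area is 1.28.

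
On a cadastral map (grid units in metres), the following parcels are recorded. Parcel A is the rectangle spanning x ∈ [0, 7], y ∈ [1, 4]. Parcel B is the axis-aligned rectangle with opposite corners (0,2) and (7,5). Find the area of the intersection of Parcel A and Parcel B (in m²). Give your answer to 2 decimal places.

|Parcel A∩Parcel B|: x∈[0,7], y∈[2,4] → 7·2 = 14.

14.00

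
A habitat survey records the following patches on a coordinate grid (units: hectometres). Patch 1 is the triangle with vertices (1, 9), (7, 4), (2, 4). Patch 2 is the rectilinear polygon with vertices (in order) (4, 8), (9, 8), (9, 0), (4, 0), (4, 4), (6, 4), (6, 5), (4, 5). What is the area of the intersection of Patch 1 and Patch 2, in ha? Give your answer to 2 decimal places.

1.77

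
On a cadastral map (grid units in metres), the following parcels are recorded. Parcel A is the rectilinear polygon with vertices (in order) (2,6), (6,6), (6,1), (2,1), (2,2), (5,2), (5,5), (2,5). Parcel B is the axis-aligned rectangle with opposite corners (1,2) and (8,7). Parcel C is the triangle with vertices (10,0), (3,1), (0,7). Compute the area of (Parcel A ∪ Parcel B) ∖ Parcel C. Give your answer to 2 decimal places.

|Parcel A ∪ Parcel B| = 39.
|(Parcel A ∪ Parcel B) ∩ Parcel C| = 14.2071.
|(Parcel A ∪ Parcel B) ∖ Parcel C| = 39 − 14.2071 = 24.79.

24.79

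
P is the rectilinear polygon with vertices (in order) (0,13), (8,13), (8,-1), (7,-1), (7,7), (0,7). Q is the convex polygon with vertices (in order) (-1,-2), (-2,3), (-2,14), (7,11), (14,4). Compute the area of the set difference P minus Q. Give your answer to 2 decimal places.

10.90

|P| = 56, |P∩Q| = 45.1.
|P ∖ Q| = |P| − |P∩Q| = 56 − 45.1 = 10.90.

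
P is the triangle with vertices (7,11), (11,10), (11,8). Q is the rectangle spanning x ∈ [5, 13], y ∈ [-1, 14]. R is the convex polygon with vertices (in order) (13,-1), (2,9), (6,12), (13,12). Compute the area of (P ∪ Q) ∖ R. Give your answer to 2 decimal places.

45.47

|P ∪ Q| = 120.
|(P ∪ Q) ∩ R| = 74.5341.
|(P ∪ Q) ∖ R| = 120 − 74.5341 = 45.47.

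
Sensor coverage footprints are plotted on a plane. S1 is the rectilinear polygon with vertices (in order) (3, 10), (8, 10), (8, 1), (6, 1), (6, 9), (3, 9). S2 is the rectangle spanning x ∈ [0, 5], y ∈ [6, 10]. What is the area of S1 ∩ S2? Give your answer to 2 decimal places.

2.00

The intersection is the polygon with vertices (5,10), (5,9), (3,9), (3,10).
By the shoelace formula its area is 2.00.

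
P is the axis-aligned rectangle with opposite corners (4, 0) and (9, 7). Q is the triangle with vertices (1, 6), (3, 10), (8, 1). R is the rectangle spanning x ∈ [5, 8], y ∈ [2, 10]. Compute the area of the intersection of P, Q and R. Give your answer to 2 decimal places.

The intersection is the polygon with vertices (7.444,2), (6.6,2), (5,3.143), (5,6.4).
By the shoelace formula its area is 4.46.

4.46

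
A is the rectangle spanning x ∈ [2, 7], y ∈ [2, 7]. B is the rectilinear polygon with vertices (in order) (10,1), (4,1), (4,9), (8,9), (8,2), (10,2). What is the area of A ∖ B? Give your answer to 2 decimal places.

|A| = 25, |A∩B| = 15.
|A ∖ B| = |A| − |A∩B| = 25 − 15 = 10.00.

10.00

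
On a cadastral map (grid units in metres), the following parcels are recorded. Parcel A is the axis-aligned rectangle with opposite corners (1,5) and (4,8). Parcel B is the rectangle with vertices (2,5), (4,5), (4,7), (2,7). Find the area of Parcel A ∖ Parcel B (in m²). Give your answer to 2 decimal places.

|Parcel A∩Parcel B|: x∈[2,4], y∈[5,7] → 2·2 = 4.
|Parcel A| = 9.
|Parcel A ∖ Parcel B| = |Parcel A| − |Parcel A∩Parcel B| = 9 − 4 = 5.00.

5.00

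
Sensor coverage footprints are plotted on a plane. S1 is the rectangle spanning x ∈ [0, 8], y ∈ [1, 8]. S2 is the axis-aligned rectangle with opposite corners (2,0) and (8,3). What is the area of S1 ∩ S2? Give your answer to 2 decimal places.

12.00

|S1∩S2|: x∈[2,8], y∈[1,3] → 6·2 = 12.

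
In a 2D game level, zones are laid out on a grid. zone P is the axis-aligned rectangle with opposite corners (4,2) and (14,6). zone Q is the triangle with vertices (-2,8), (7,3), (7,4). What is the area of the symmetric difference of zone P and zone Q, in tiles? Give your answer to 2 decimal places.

39.50

|zone P| = 40, |zone Q| = 4.5, |zone P∩zone Q| = 2.5.
|zone P △ zone Q| = |zone P| + |zone Q| − 2·|zone P∩zone Q| = 40 + 4.5 − 5 = 39.50.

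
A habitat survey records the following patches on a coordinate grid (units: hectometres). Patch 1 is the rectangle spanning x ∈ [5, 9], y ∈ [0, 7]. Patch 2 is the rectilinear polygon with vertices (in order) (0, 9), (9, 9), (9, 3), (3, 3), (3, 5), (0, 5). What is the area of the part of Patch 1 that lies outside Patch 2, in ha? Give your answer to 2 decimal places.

|Patch 1| = 28, |Patch 1∩Patch 2| = 16.
|Patch 1 ∖ Patch 2| = |Patch 1| − |Patch 1∩Patch 2| = 28 − 16 = 12.00.

12.00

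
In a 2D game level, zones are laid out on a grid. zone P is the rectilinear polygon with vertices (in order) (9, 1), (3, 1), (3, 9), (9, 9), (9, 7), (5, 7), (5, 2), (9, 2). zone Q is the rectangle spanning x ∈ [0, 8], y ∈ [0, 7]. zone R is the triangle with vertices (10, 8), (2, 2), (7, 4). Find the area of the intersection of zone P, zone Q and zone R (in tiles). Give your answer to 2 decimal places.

1.40

The intersection is the polygon with vertices (3,2.75), (5,4.25), (5,3.2), (3,2.4).
By the shoelace formula its area is 1.40.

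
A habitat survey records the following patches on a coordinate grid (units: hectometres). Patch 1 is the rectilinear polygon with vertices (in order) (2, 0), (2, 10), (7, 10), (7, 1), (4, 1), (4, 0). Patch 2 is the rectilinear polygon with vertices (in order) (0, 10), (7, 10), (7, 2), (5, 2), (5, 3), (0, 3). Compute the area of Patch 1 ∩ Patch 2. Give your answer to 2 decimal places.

37.00

The intersection is the polygon with vertices (2,10), (7,10), (7,2), (5,2), (5,3), (2,3).
By the shoelace formula its area is 37.00.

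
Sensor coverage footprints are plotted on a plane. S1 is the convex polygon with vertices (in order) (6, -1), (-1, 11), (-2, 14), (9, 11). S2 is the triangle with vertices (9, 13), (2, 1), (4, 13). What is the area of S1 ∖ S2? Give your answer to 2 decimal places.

52.53

|S1| = 75, |S1∩S2| = 22.472.
|S1 ∖ S2| = |S1| − |S1∩S2| = 75 − 22.472 = 52.53.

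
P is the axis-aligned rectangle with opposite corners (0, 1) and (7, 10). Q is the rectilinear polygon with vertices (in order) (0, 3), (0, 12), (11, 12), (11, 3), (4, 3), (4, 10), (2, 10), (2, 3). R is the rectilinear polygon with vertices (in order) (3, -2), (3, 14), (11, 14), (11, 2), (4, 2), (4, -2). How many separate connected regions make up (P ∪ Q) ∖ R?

2

(P ∪ Q) ∖ R splits into 2 disjoint pieces (area 3, area 33).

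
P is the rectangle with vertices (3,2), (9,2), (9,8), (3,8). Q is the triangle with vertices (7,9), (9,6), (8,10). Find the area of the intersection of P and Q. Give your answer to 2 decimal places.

0.83

The intersection is the polygon with vertices (8.5,8), (9,6), (7.667,8).
By the shoelace formula its area is 0.83.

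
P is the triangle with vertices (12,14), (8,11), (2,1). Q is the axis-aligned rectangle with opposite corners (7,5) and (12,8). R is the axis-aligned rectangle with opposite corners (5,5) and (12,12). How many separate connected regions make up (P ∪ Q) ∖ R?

(P ∪ Q) ∖ R splits into 2 disjoint pieces (area 1.6538, area 1.1282).

2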